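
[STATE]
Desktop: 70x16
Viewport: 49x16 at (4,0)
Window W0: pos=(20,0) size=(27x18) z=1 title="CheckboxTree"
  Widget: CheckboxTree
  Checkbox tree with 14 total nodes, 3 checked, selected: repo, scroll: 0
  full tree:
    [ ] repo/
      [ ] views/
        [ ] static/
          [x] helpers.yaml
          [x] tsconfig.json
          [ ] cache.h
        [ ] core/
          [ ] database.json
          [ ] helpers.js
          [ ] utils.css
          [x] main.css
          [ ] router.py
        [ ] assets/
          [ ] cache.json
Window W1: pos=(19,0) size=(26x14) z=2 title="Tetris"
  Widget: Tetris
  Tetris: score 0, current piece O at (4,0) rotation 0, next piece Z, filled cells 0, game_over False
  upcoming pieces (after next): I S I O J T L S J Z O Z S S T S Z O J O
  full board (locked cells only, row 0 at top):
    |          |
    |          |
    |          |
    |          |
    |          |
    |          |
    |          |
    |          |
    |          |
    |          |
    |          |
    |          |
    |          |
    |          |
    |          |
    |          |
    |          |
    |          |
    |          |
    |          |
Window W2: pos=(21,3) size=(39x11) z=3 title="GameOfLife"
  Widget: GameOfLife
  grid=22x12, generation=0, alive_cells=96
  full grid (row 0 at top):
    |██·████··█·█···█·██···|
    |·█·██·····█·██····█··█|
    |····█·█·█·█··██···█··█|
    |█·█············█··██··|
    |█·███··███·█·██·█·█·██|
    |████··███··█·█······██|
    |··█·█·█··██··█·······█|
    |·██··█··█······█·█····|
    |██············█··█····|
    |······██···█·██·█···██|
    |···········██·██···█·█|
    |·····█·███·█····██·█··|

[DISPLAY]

               ┏━━━━━━━━━━━━━━━━━━━━━━━━┓━┓      
               ┃ Tetris                 ┃ ┃      
               ┠────────────────────────┨─┨      
               ┃ ┏━━━━━━━━━━━━━━━━━━━━━━━━━━━━━━━
               ┃ ┃ GameOfLife                    
               ┃ ┠───────────────────────────────
               ┃ ┃Gen: 0                         
               ┃ ┃█·█············█··██··         
               ┃ ┃█·███··███·█·██·█·█·██         
               ┃ ┃████··███··█·█······██         
               ┃ ┃··█·█·█··██··█·······█         
               ┃ ┃·██··█··█······█·█····         
               ┃ ┃██············█··█····         
               ┗━┗━━━━━━━━━━━━━━━━━━━━━━━━━━━━━━━
                ┃       [ ] router.py     ┃      
                ┃     [ ] assets/         ┃      


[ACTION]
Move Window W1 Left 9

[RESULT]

      ┏━━━━━━━━━━━━━━━━━━━━━━━━┓━━━━━━━━━━┓      
      ┃ Tetris                 ┃          ┃      
      ┠────────────────────────┨──────────┨      
      ┃          ┏━━━━━━━━━━━━━━━━━━━━━━━━━━━━━━━
      ┃          ┃ GameOfLife                    
      ┃          ┠───────────────────────────────
      ┃          ┃Gen: 0                         
      ┃          ┃█·█············█··██··         
      ┃          ┃█·███··███·█·██·█·█·██         
      ┃          ┃████··███··█·█······██         
      ┃          ┃··█·█·█··██··█·······█         
      ┃          ┃·██··█··█······█·█····         
      ┃          ┃██············█··█····         
      ┗━━━━━━━━━━┗━━━━━━━━━━━━━━━━━━━━━━━━━━━━━━━
                ┃       [ ] router.py     ┃      
                ┃     [ ] assets/         ┃      


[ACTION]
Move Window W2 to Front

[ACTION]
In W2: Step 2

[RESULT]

      ┏━━━━━━━━━━━━━━━━━━━━━━━━┓━━━━━━━━━━┓      
      ┃ Tetris                 ┃          ┃      
      ┠────────────────────────┨──────────┨      
      ┃          ┏━━━━━━━━━━━━━━━━━━━━━━━━━━━━━━━
      ┃          ┃ GameOfLife                    
      ┃          ┠───────────────────────────────
      ┃          ┃Gen: 2                         
      ┃          ┃··█···█········█····██         
      ┃          ┃·█·██·█··██··█·██████·         
      ┃          ┃██····██···█···█··██·█         
      ┃          ┃█··██·█··████·██····█·         
      ┃          ┃█·████·████···█·······         
      ┃          ┃█·██··█······██·██····         
      ┗━━━━━━━━━━┗━━━━━━━━━━━━━━━━━━━━━━━━━━━━━━━
                ┃       [ ] router.py     ┃      
                ┃     [ ] assets/         ┃      


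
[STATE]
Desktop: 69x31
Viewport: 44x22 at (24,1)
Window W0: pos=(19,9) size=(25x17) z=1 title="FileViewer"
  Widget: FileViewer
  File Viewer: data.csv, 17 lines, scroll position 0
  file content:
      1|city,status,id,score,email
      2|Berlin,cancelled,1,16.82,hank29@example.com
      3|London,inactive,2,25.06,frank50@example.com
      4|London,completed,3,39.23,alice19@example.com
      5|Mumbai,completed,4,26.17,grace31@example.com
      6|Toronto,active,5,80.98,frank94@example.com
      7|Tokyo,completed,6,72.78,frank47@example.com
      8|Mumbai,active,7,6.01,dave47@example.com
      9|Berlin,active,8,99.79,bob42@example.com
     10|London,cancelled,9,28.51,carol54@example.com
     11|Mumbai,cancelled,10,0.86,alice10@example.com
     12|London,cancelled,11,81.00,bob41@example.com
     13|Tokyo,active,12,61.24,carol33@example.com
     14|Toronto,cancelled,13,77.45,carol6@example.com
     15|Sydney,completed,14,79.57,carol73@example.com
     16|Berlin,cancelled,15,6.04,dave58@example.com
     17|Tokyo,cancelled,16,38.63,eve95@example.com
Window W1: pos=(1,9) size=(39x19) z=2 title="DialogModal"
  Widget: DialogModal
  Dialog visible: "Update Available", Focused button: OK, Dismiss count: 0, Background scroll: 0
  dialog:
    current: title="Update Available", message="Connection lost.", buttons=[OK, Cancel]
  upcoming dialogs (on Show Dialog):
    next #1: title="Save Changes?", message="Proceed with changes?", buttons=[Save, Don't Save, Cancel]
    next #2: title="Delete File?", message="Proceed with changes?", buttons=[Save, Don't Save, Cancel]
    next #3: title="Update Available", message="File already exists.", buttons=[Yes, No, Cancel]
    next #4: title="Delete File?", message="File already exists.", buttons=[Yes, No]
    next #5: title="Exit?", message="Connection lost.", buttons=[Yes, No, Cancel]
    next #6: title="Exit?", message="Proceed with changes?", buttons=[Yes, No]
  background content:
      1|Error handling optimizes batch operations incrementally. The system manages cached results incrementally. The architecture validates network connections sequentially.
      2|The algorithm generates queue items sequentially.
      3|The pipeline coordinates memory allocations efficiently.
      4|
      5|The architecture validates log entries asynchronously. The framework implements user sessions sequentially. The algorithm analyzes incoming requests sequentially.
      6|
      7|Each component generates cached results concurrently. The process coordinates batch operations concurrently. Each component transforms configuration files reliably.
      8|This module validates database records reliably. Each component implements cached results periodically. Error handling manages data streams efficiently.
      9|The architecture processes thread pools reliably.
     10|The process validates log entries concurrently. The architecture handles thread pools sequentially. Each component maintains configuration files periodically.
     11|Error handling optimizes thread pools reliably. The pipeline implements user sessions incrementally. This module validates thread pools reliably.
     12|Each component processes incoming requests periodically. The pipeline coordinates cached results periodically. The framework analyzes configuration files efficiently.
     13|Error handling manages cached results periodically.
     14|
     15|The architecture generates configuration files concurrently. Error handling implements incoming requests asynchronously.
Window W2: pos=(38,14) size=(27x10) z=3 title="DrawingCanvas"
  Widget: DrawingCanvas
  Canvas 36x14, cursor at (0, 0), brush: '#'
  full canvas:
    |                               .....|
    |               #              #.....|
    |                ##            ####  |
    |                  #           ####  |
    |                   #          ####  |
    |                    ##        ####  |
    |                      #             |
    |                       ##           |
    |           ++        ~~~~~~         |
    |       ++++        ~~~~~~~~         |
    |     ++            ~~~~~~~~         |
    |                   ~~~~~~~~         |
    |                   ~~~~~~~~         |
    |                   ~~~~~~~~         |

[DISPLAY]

                                            
                                            
                                            
                                            
                                            
                                            
                                            
                                            
━━━━━━━━━━━━━━━┓━━━┓                        
               ┃   ┃                        
───────────────┨───┨                        
es batch operat┃,e▲┃                        
s queue items s┃6.█┃                        
es memory allo┏━━━━━━━━━━━━━━━━━━━━━━━━━┓   
              ┃ DrawingCanvas           ┃   
ates log entri┠─────────────────────────┨   
─────┐        ┃+                        ┃   
able │hed resu┃               #         ┃   
ost. │se recor┃                ##       ┃   
l    │hread po┃                  #      ┃   
─────┘tries co┃                   #     ┃   
es thread pool┃                    ##   ┃   


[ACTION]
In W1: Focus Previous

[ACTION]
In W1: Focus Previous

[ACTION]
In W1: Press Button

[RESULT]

                                            
                                            
                                            
                                            
                                            
                                            
                                            
                                            
━━━━━━━━━━━━━━━┓━━━┓                        
               ┃   ┃                        
───────────────┨───┨                        
es batch operat┃,e▲┃                        
s queue items s┃6.█┃                        
es memory allo┏━━━━━━━━━━━━━━━━━━━━━━━━━┓   
              ┃ DrawingCanvas           ┃   
ates log entri┠─────────────────────────┨   
              ┃+                        ┃   
es cached resu┃               #         ┃   
database recor┃                ##       ┃   
sses thread po┃                  #      ┃   
log entries co┃                   #     ┃   
es thread pool┃                    ##   ┃   


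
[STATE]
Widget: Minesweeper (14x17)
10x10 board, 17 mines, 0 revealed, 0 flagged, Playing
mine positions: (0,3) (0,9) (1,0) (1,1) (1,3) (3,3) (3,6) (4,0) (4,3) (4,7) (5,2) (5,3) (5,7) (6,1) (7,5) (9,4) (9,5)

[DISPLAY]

■■■■■■■■■■    
■■■■■■■■■■    
■■■■■■■■■■    
■■■■■■■■■■    
■■■■■■■■■■    
■■■■■■■■■■    
■■■■■■■■■■    
■■■■■■■■■■    
■■■■■■■■■■    
■■■■■■■■■■    
              
              
              
              
              
              
              


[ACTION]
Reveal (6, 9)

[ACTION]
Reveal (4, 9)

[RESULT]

■■■■2   1■    
■■■■2   11    
■■■■2111      
■■■■■■■21     
■■■■■■■■2     
■■■■■■■■2     
■■■■■■211     
■■■■■■1       
■■■■■■2       
■■■■■■1       
              
              
              
              
              
              
              


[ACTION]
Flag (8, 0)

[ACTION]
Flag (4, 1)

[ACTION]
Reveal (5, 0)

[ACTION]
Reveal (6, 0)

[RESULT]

■■■■2   1■    
■■■■2   11    
■■■■2111      
■■■■■■■21     
■⚑■■■■■■2     
2■■■■■■■2     
1■■■■■211     
■■■■■■1       
⚑■■■■■2       
■■■■■■1       
              
              
              
              
              
              
              


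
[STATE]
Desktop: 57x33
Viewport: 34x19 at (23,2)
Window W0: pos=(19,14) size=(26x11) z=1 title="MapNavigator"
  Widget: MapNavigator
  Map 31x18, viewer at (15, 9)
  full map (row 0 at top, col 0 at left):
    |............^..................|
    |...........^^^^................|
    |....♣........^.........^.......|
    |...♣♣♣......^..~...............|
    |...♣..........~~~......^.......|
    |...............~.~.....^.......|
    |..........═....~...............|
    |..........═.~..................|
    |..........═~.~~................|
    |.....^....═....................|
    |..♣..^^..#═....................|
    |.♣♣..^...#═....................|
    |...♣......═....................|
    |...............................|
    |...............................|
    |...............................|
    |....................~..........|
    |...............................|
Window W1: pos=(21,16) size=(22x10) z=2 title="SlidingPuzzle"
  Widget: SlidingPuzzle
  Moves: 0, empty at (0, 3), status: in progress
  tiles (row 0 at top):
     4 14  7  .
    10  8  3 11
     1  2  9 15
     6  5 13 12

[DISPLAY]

                                  
                                  
                                  
                                  
                                  
                                  
                                  
                                  
                                  
                                  
                                  
                                  
━━━━━━━━━━━━━━━━━━━━━┓            
pNavigator           ┃            
━━━━━━━━━━━━━━━━━━━┓─┨            
SlidingPuzzle      ┃.┃            
───────────────────┨.┃            
────┬────┬────┬────┃.┃            
  4 │ 14 │  7 │    ┃.┃            


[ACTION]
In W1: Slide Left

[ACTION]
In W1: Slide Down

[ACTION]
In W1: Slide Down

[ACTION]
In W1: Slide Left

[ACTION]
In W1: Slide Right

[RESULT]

                                  
                                  
                                  
                                  
                                  
                                  
                                  
                                  
                                  
                                  
                                  
                                  
━━━━━━━━━━━━━━━━━━━━━┓            
pNavigator           ┃            
━━━━━━━━━━━━━━━━━━━┓─┨            
SlidingPuzzle      ┃.┃            
───────────────────┨.┃            
────┬────┬────┬────┃.┃            
  4 │ 14 │    │  7 ┃.┃            


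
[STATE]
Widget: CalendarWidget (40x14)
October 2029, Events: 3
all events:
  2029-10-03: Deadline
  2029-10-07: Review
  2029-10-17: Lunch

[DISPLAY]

              October 2029              
Mo Tu We Th Fr Sa Su                    
 1  2  3*  4  5  6  7*                  
 8  9 10 11 12 13 14                    
15 16 17* 18 19 20 21                   
22 23 24 25 26 27 28                    
29 30 31                                
                                        
                                        
                                        
                                        
                                        
                                        
                                        


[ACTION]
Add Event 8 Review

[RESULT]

              October 2029              
Mo Tu We Th Fr Sa Su                    
 1  2  3*  4  5  6  7*                  
 8*  9 10 11 12 13 14                   
15 16 17* 18 19 20 21                   
22 23 24 25 26 27 28                    
29 30 31                                
                                        
                                        
                                        
                                        
                                        
                                        
                                        


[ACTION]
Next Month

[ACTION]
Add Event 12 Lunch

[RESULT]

             November 2029              
Mo Tu We Th Fr Sa Su                    
          1  2  3  4                    
 5  6  7  8  9 10 11                    
12* 13 14 15 16 17 18                   
19 20 21 22 23 24 25                    
26 27 28 29 30                          
                                        
                                        
                                        
                                        
                                        
                                        
                                        


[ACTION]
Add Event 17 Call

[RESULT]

             November 2029              
Mo Tu We Th Fr Sa Su                    
          1  2  3  4                    
 5  6  7  8  9 10 11                    
12* 13 14 15 16 17* 18                  
19 20 21 22 23 24 25                    
26 27 28 29 30                          
                                        
                                        
                                        
                                        
                                        
                                        
                                        


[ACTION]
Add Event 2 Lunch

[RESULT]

             November 2029              
Mo Tu We Th Fr Sa Su                    
          1  2*  3  4                   
 5  6  7  8  9 10 11                    
12* 13 14 15 16 17* 18                  
19 20 21 22 23 24 25                    
26 27 28 29 30                          
                                        
                                        
                                        
                                        
                                        
                                        
                                        


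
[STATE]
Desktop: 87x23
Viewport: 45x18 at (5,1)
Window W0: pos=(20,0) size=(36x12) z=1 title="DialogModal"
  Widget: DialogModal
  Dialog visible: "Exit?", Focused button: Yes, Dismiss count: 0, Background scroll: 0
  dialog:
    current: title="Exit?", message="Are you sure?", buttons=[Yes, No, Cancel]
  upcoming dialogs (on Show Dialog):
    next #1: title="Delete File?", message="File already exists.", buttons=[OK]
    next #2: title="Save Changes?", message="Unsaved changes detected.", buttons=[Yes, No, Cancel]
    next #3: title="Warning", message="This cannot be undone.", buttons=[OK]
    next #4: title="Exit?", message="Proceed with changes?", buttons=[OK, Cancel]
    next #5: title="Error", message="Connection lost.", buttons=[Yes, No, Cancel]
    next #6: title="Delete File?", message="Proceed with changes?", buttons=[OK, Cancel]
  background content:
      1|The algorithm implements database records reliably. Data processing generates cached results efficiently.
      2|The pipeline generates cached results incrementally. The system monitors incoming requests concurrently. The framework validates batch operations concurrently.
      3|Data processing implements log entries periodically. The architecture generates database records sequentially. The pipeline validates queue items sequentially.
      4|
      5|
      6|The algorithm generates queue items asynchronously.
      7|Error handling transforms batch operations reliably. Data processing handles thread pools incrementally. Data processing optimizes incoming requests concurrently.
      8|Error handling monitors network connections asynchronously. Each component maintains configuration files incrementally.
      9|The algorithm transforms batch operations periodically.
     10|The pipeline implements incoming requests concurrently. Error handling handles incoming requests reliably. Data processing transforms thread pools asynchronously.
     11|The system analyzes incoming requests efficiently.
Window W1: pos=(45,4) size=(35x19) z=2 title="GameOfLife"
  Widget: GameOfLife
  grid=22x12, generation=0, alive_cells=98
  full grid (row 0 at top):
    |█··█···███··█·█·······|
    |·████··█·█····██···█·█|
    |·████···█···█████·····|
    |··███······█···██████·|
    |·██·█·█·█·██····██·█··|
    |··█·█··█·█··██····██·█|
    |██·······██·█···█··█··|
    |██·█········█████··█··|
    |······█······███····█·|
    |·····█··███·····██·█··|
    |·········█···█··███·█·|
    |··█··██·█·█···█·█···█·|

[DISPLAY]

               ┃ DialogModal                 
               ┠─────────────────────────────
               ┃The algorithm implements data
               ┃The p┌──────────────────┏━━━━
               ┃Data │        Exit?     ┃ Gam
               ┃     │    Are you sure? ┠────
               ┃     │ [Yes]  No   Cance┃Gen:
               ┃The a└──────────────────┃█··█
               ┃Error handling transform┃·███
               ┃Error handling monitors ┃·███
               ┗━━━━━━━━━━━━━━━━━━━━━━━━┃··██
                                        ┃·██·
                                        ┃··█·
                                        ┃██··
                                        ┃██·█
                                        ┃····
                                        ┃····
                                        ┃····


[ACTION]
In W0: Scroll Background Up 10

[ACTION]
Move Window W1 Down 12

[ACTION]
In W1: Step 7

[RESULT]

               ┃ DialogModal                 
               ┠─────────────────────────────
               ┃The algorithm implements data
               ┃The p┌──────────────────┏━━━━
               ┃Data │        Exit?     ┃ Gam
               ┃     │    Are you sure? ┠────
               ┃     │ [Yes]  No   Cance┃Gen:
               ┃The a└──────────────────┃····
               ┃Error handling transform┃····
               ┃Error handling monitors ┃····
               ┗━━━━━━━━━━━━━━━━━━━━━━━━┃····
                                        ┃···█
                                        ┃···█
                                        ┃█··█
                                        ┃█·█·
                                        ┃█···
                                        ┃·██·
                                        ┃····


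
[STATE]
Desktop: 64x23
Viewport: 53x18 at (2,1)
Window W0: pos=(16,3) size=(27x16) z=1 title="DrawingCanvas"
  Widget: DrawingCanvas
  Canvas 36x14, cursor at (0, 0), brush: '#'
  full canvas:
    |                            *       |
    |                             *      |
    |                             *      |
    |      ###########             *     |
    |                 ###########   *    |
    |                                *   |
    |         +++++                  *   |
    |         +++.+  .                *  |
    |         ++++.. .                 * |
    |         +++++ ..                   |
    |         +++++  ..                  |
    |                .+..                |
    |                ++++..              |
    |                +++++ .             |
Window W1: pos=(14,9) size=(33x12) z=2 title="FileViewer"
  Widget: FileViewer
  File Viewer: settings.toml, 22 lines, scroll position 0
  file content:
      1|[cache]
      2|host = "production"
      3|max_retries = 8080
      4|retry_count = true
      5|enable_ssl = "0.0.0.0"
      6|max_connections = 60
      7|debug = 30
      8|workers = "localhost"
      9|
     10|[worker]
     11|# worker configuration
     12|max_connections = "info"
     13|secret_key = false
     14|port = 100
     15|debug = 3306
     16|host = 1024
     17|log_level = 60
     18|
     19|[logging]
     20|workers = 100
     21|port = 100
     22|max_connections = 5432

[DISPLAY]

                                                     
                                                     
              ┏━━━━━━━━━━━━━━━━━━━━━━━━━┓            
              ┃ DrawingCanvas           ┃            
              ┠─────────────────────────┨            
              ┃+                        ┃            
              ┃                         ┃            
              ┃                         ┃            
            ┏━━━━━━━━━━━━━━━━━━━━━━━━━━━━━━━┓        
            ┃ FileViewer                    ┃        
            ┠───────────────────────────────┨        
            ┃[cache]                       ▲┃        
            ┃host = "production"           █┃        
            ┃max_retries = 8080            ░┃        
            ┃retry_count = true            ░┃        
            ┃enable_ssl = "0.0.0.0"        ░┃        
            ┃max_connections = 60          ░┃        
            ┃debug = 30                    ░┃        


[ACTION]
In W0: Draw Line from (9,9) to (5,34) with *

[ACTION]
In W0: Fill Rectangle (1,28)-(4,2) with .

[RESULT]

                                                     
                                                     
              ┏━━━━━━━━━━━━━━━━━━━━━━━━━┓            
              ┃ DrawingCanvas           ┃            
              ┠─────────────────────────┨            
              ┃+                        ┃            
              ┃  .......................┃            
              ┃  .......................┃            
            ┏━━━━━━━━━━━━━━━━━━━━━━━━━━━━━━━┓        
            ┃ FileViewer                    ┃        
            ┠───────────────────────────────┨        
            ┃[cache]                       ▲┃        
            ┃host = "production"           █┃        
            ┃max_retries = 8080            ░┃        
            ┃retry_count = true            ░┃        
            ┃enable_ssl = "0.0.0.0"        ░┃        
            ┃max_connections = 60          ░┃        
            ┃debug = 30                    ░┃        


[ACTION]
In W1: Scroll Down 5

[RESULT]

                                                     
                                                     
              ┏━━━━━━━━━━━━━━━━━━━━━━━━━┓            
              ┃ DrawingCanvas           ┃            
              ┠─────────────────────────┨            
              ┃+                        ┃            
              ┃  .......................┃            
              ┃  .......................┃            
            ┏━━━━━━━━━━━━━━━━━━━━━━━━━━━━━━━┓        
            ┃ FileViewer                    ┃        
            ┠───────────────────────────────┨        
            ┃max_connections = 60          ▲┃        
            ┃debug = 30                    ░┃        
            ┃workers = "localhost"         ░┃        
            ┃                              █┃        
            ┃[worker]                      ░┃        
            ┃# worker configuration        ░┃        
            ┃max_connections = "info"      ░┃        


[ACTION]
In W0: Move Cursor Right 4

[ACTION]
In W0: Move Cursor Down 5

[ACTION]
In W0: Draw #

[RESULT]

                                                     
                                                     
              ┏━━━━━━━━━━━━━━━━━━━━━━━━━┓            
              ┃ DrawingCanvas           ┃            
              ┠─────────────────────────┨            
              ┃                         ┃            
              ┃  .......................┃            
              ┃  .......................┃            
            ┏━━━━━━━━━━━━━━━━━━━━━━━━━━━━━━━┓        
            ┃ FileViewer                    ┃        
            ┠───────────────────────────────┨        
            ┃max_connections = 60          ▲┃        
            ┃debug = 30                    ░┃        
            ┃workers = "localhost"         ░┃        
            ┃                              █┃        
            ┃[worker]                      ░┃        
            ┃# worker configuration        ░┃        
            ┃max_connections = "info"      ░┃        


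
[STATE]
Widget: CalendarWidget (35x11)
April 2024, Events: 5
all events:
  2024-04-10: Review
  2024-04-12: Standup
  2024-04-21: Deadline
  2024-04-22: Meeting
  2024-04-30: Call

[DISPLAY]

             April 2024            
Mo Tu We Th Fr Sa Su               
 1  2  3  4  5  6  7               
 8  9 10* 11 12* 13 14             
15 16 17 18 19 20 21*              
22* 23 24 25 26 27 28              
29 30*                             
                                   
                                   
                                   
                                   


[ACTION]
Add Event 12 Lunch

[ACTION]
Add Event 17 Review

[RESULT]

             April 2024            
Mo Tu We Th Fr Sa Su               
 1  2  3  4  5  6  7               
 8  9 10* 11 12* 13 14             
15 16 17* 18 19 20 21*             
22* 23 24 25 26 27 28              
29 30*                             
                                   
                                   
                                   
                                   


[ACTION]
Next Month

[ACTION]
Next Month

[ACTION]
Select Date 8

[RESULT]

             June 2024             
Mo Tu We Th Fr Sa Su               
                1  2               
 3  4  5  6  7 [ 8]  9             
10 11 12 13 14 15 16               
17 18 19 20 21 22 23               
24 25 26 27 28 29 30               
                                   
                                   
                                   
                                   


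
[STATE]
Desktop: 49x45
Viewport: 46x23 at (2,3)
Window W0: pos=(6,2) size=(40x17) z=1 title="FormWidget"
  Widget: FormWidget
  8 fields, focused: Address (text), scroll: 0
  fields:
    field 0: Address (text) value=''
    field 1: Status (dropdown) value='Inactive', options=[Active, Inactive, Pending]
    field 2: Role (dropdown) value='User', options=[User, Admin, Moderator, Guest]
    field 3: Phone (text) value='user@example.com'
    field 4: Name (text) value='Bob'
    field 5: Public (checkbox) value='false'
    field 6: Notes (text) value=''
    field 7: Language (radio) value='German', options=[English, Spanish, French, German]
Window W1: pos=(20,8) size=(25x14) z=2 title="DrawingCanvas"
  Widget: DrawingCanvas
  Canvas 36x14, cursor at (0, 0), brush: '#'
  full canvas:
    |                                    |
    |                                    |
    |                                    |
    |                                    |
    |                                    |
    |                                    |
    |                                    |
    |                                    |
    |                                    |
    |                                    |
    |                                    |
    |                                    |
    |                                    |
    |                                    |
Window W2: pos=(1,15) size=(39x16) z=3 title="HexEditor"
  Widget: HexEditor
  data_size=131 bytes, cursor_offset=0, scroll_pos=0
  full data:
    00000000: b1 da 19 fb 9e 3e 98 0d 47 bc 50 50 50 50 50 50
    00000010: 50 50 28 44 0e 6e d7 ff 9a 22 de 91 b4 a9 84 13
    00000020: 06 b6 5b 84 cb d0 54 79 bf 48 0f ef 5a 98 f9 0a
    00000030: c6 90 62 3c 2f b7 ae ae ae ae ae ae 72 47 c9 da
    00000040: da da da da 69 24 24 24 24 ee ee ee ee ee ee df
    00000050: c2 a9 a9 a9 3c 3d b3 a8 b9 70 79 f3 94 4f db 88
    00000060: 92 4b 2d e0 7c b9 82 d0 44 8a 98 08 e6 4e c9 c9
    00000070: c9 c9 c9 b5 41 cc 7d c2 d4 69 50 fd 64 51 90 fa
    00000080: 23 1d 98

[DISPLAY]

    ┃ FormWidget                           ┃  
    ┠──────────────────────────────────────┨  
    ┃> Address:    [                      ]┃  
    ┃  Status:     [Inactive             ▼]┃  
    ┃  Role:       [User                 ▼]┃  
    ┃  Phone:     ┏━━━━━━━━━━━━━━━━━━━━━━━┓┃  
    ┃  Name:      ┃ DrawingCanvas         ┃┃  
    ┃  Public:    ┠───────────────────────┨┃  
    ┃  Notes:     ┃+                      ┃┃  
    ┃  Language:  ┃                       ┃┃  
    ┃             ┃                       ┃┃  
    ┃             ┃                       ┃┃  
━━━━━━━━━━━━━━━━━━━━━━━━━━━━━━━━━━━━━┓    ┃┃  
 HexEditor                           ┃    ┃┃  
─────────────────────────────────────┨    ┃┃  
00000000  B1 da 19 fb 9e 3e 98 0d  47┃    ┃┛  
00000010  50 50 28 44 0e 6e d7 ff  9a┃    ┃   
00000020  06 b6 5b 84 cb d0 54 79  bf┃    ┃   
00000030  c6 90 62 3c 2f b7 ae ae  ae┃━━━━┛   
00000040  da da da da 69 24 24 24  24┃        
00000050  c2 a9 a9 a9 3c 3d b3 a8  b9┃        
00000060  92 4b 2d e0 7c b9 82 d0  44┃        
00000070  c9 c9 c9 b5 41 cc 7d c2  d4┃        


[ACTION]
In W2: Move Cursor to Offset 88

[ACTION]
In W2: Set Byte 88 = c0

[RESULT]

    ┃ FormWidget                           ┃  
    ┠──────────────────────────────────────┨  
    ┃> Address:    [                      ]┃  
    ┃  Status:     [Inactive             ▼]┃  
    ┃  Role:       [User                 ▼]┃  
    ┃  Phone:     ┏━━━━━━━━━━━━━━━━━━━━━━━┓┃  
    ┃  Name:      ┃ DrawingCanvas         ┃┃  
    ┃  Public:    ┠───────────────────────┨┃  
    ┃  Notes:     ┃+                      ┃┃  
    ┃  Language:  ┃                       ┃┃  
    ┃             ┃                       ┃┃  
    ┃             ┃                       ┃┃  
━━━━━━━━━━━━━━━━━━━━━━━━━━━━━━━━━━━━━┓    ┃┃  
 HexEditor                           ┃    ┃┃  
─────────────────────────────────────┨    ┃┃  
00000000  b1 da 19 fb 9e 3e 98 0d  47┃    ┃┛  
00000010  50 50 28 44 0e 6e d7 ff  9a┃    ┃   
00000020  06 b6 5b 84 cb d0 54 79  bf┃    ┃   
00000030  c6 90 62 3c 2f b7 ae ae  ae┃━━━━┛   
00000040  da da da da 69 24 24 24  24┃        
00000050  c2 a9 a9 a9 3c 3d b3 a8  C0┃        
00000060  92 4b 2d e0 7c b9 82 d0  44┃        
00000070  c9 c9 c9 b5 41 cc 7d c2  d4┃        


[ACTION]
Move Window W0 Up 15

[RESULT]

    ┃> Address:    [                      ]┃  
    ┃  Status:     [Inactive             ▼]┃  
    ┃  Role:       [User                 ▼]┃  
    ┃  Phone:      [user@example.com      ]┃  
    ┃  Name:       [Bob                   ]┃  
    ┃  Public:    ┏━━━━━━━━━━━━━━━━━━━━━━━┓┃  
    ┃  Notes:     ┃ DrawingCanvas         ┃┃  
    ┃  Language:  ┠───────────────────────┨┃  
    ┃             ┃+                      ┃┃  
    ┃             ┃                       ┃┃  
    ┃             ┃                       ┃┃  
    ┃             ┃                       ┃┃  
━━━━━━━━━━━━━━━━━━━━━━━━━━━━━━━━━━━━━┓    ┃┃  
 HexEditor                           ┃    ┃┛  
─────────────────────────────────────┨    ┃   
00000000  b1 da 19 fb 9e 3e 98 0d  47┃    ┃   
00000010  50 50 28 44 0e 6e d7 ff  9a┃    ┃   
00000020  06 b6 5b 84 cb d0 54 79  bf┃    ┃   
00000030  c6 90 62 3c 2f b7 ae ae  ae┃━━━━┛   
00000040  da da da da 69 24 24 24  24┃        
00000050  c2 a9 a9 a9 3c 3d b3 a8  C0┃        
00000060  92 4b 2d e0 7c b9 82 d0  44┃        
00000070  c9 c9 c9 b5 41 cc 7d c2  d4┃        


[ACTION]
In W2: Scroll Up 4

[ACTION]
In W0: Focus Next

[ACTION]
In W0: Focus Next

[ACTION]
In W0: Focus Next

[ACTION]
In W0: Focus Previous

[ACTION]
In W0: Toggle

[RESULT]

    ┃  Address:    [                      ]┃  
    ┃  Status:     [Inactive             ▼]┃  
    ┃> Role:       [User                 ▼]┃  
    ┃  Phone:      [user@example.com      ]┃  
    ┃  Name:       [Bob                   ]┃  
    ┃  Public:    ┏━━━━━━━━━━━━━━━━━━━━━━━┓┃  
    ┃  Notes:     ┃ DrawingCanvas         ┃┃  
    ┃  Language:  ┠───────────────────────┨┃  
    ┃             ┃+                      ┃┃  
    ┃             ┃                       ┃┃  
    ┃             ┃                       ┃┃  
    ┃             ┃                       ┃┃  
━━━━━━━━━━━━━━━━━━━━━━━━━━━━━━━━━━━━━┓    ┃┃  
 HexEditor                           ┃    ┃┛  
─────────────────────────────────────┨    ┃   
00000000  b1 da 19 fb 9e 3e 98 0d  47┃    ┃   
00000010  50 50 28 44 0e 6e d7 ff  9a┃    ┃   
00000020  06 b6 5b 84 cb d0 54 79  bf┃    ┃   
00000030  c6 90 62 3c 2f b7 ae ae  ae┃━━━━┛   
00000040  da da da da 69 24 24 24  24┃        
00000050  c2 a9 a9 a9 3c 3d b3 a8  C0┃        
00000060  92 4b 2d e0 7c b9 82 d0  44┃        
00000070  c9 c9 c9 b5 41 cc 7d c2  d4┃        
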